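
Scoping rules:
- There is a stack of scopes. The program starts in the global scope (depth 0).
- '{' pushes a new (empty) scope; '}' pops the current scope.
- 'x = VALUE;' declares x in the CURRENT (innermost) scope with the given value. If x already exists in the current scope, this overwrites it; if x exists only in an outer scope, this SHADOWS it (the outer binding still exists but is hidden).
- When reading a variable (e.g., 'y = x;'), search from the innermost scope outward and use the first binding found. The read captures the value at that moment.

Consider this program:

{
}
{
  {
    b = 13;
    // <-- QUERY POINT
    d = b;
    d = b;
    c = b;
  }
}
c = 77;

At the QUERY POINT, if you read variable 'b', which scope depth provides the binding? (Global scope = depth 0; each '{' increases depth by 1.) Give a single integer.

Step 1: enter scope (depth=1)
Step 2: exit scope (depth=0)
Step 3: enter scope (depth=1)
Step 4: enter scope (depth=2)
Step 5: declare b=13 at depth 2
Visible at query point: b=13

Answer: 2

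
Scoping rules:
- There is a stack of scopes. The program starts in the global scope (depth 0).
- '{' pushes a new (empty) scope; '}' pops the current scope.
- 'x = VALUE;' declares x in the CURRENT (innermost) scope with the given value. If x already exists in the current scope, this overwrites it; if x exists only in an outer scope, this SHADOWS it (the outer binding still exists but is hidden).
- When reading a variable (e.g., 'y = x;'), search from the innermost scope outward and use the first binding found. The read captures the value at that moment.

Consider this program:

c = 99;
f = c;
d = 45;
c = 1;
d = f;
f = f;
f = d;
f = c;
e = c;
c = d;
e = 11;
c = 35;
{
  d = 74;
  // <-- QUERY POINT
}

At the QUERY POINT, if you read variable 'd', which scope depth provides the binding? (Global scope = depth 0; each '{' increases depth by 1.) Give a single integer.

Step 1: declare c=99 at depth 0
Step 2: declare f=(read c)=99 at depth 0
Step 3: declare d=45 at depth 0
Step 4: declare c=1 at depth 0
Step 5: declare d=(read f)=99 at depth 0
Step 6: declare f=(read f)=99 at depth 0
Step 7: declare f=(read d)=99 at depth 0
Step 8: declare f=(read c)=1 at depth 0
Step 9: declare e=(read c)=1 at depth 0
Step 10: declare c=(read d)=99 at depth 0
Step 11: declare e=11 at depth 0
Step 12: declare c=35 at depth 0
Step 13: enter scope (depth=1)
Step 14: declare d=74 at depth 1
Visible at query point: c=35 d=74 e=11 f=1

Answer: 1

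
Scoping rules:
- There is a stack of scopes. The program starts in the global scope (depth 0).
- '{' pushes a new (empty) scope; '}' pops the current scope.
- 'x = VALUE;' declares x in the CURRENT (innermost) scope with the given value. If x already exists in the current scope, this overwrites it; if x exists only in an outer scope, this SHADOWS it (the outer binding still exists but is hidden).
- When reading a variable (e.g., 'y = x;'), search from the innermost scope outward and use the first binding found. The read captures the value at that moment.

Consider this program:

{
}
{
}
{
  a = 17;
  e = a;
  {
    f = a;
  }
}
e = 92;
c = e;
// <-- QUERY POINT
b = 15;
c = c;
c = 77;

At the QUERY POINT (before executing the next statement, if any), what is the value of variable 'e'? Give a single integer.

Step 1: enter scope (depth=1)
Step 2: exit scope (depth=0)
Step 3: enter scope (depth=1)
Step 4: exit scope (depth=0)
Step 5: enter scope (depth=1)
Step 6: declare a=17 at depth 1
Step 7: declare e=(read a)=17 at depth 1
Step 8: enter scope (depth=2)
Step 9: declare f=(read a)=17 at depth 2
Step 10: exit scope (depth=1)
Step 11: exit scope (depth=0)
Step 12: declare e=92 at depth 0
Step 13: declare c=(read e)=92 at depth 0
Visible at query point: c=92 e=92

Answer: 92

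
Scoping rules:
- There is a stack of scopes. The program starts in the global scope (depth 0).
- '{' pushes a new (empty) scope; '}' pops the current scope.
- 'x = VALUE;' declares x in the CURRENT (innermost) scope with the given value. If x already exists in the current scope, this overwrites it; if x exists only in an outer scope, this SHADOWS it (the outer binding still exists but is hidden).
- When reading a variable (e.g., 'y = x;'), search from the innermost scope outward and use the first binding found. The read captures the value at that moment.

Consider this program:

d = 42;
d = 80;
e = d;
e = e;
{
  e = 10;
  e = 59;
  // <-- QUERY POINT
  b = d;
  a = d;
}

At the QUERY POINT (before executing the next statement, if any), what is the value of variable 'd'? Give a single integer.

Step 1: declare d=42 at depth 0
Step 2: declare d=80 at depth 0
Step 3: declare e=(read d)=80 at depth 0
Step 4: declare e=(read e)=80 at depth 0
Step 5: enter scope (depth=1)
Step 6: declare e=10 at depth 1
Step 7: declare e=59 at depth 1
Visible at query point: d=80 e=59

Answer: 80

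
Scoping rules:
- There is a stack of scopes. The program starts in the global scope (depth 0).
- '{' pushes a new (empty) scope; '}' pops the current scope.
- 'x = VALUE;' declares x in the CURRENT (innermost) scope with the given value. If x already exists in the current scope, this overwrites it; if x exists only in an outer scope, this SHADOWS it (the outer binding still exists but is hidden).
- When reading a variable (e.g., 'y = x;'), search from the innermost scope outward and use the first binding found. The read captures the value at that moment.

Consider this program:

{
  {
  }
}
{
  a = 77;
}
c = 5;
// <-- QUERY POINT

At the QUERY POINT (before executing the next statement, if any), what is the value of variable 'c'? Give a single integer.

Step 1: enter scope (depth=1)
Step 2: enter scope (depth=2)
Step 3: exit scope (depth=1)
Step 4: exit scope (depth=0)
Step 5: enter scope (depth=1)
Step 6: declare a=77 at depth 1
Step 7: exit scope (depth=0)
Step 8: declare c=5 at depth 0
Visible at query point: c=5

Answer: 5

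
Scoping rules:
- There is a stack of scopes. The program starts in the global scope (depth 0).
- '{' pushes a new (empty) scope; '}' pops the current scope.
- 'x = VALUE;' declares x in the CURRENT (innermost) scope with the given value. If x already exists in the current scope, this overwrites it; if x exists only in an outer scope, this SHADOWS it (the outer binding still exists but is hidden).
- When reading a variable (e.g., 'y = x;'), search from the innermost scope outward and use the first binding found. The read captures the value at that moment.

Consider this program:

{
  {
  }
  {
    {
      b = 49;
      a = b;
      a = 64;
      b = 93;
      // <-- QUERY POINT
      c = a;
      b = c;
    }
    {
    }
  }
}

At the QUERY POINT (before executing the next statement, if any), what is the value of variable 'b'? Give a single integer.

Answer: 93

Derivation:
Step 1: enter scope (depth=1)
Step 2: enter scope (depth=2)
Step 3: exit scope (depth=1)
Step 4: enter scope (depth=2)
Step 5: enter scope (depth=3)
Step 6: declare b=49 at depth 3
Step 7: declare a=(read b)=49 at depth 3
Step 8: declare a=64 at depth 3
Step 9: declare b=93 at depth 3
Visible at query point: a=64 b=93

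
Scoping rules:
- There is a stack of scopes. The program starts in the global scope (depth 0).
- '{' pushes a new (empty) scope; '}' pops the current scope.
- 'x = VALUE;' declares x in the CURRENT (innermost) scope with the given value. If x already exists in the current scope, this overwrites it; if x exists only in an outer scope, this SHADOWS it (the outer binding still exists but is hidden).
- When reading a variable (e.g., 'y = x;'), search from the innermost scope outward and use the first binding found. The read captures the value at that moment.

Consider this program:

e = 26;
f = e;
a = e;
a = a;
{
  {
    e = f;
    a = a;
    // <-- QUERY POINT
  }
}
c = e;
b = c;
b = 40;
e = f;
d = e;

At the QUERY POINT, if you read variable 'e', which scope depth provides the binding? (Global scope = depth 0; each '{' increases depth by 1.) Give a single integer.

Step 1: declare e=26 at depth 0
Step 2: declare f=(read e)=26 at depth 0
Step 3: declare a=(read e)=26 at depth 0
Step 4: declare a=(read a)=26 at depth 0
Step 5: enter scope (depth=1)
Step 6: enter scope (depth=2)
Step 7: declare e=(read f)=26 at depth 2
Step 8: declare a=(read a)=26 at depth 2
Visible at query point: a=26 e=26 f=26

Answer: 2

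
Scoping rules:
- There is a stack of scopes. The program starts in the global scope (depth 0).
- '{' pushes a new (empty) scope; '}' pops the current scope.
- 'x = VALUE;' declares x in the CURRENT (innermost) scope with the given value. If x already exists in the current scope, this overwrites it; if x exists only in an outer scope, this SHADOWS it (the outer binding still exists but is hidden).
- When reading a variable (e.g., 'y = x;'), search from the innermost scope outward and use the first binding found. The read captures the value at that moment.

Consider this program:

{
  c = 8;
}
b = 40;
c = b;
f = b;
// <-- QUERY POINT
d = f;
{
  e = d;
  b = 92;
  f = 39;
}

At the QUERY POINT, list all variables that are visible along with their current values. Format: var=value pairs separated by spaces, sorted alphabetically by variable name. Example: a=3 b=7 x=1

Answer: b=40 c=40 f=40

Derivation:
Step 1: enter scope (depth=1)
Step 2: declare c=8 at depth 1
Step 3: exit scope (depth=0)
Step 4: declare b=40 at depth 0
Step 5: declare c=(read b)=40 at depth 0
Step 6: declare f=(read b)=40 at depth 0
Visible at query point: b=40 c=40 f=40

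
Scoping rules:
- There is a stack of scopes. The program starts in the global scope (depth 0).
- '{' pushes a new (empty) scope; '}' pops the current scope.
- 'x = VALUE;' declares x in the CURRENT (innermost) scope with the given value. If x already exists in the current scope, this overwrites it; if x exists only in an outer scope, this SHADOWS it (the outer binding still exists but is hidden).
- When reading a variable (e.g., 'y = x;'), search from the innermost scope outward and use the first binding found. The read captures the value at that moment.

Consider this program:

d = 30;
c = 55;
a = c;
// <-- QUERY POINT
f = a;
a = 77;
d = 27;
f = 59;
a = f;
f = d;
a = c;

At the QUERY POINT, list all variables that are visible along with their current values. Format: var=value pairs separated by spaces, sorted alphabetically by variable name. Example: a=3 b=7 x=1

Answer: a=55 c=55 d=30

Derivation:
Step 1: declare d=30 at depth 0
Step 2: declare c=55 at depth 0
Step 3: declare a=(read c)=55 at depth 0
Visible at query point: a=55 c=55 d=30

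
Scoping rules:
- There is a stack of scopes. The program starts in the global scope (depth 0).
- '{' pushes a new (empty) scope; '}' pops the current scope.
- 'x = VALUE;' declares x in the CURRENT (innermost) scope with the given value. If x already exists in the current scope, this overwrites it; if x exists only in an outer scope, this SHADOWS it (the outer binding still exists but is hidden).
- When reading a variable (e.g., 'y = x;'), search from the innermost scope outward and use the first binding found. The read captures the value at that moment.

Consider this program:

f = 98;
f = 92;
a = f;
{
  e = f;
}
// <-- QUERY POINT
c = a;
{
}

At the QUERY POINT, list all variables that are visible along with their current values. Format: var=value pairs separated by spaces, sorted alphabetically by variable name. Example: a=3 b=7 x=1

Step 1: declare f=98 at depth 0
Step 2: declare f=92 at depth 0
Step 3: declare a=(read f)=92 at depth 0
Step 4: enter scope (depth=1)
Step 5: declare e=(read f)=92 at depth 1
Step 6: exit scope (depth=0)
Visible at query point: a=92 f=92

Answer: a=92 f=92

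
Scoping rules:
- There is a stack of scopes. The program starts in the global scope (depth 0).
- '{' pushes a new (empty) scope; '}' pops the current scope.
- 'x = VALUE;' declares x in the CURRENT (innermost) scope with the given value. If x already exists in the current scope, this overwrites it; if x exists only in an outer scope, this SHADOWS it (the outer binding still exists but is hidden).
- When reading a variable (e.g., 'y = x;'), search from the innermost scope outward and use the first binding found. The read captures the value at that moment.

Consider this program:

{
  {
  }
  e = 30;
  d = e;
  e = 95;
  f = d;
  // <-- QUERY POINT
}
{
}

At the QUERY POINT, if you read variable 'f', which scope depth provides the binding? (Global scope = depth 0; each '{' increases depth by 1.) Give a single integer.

Answer: 1

Derivation:
Step 1: enter scope (depth=1)
Step 2: enter scope (depth=2)
Step 3: exit scope (depth=1)
Step 4: declare e=30 at depth 1
Step 5: declare d=(read e)=30 at depth 1
Step 6: declare e=95 at depth 1
Step 7: declare f=(read d)=30 at depth 1
Visible at query point: d=30 e=95 f=30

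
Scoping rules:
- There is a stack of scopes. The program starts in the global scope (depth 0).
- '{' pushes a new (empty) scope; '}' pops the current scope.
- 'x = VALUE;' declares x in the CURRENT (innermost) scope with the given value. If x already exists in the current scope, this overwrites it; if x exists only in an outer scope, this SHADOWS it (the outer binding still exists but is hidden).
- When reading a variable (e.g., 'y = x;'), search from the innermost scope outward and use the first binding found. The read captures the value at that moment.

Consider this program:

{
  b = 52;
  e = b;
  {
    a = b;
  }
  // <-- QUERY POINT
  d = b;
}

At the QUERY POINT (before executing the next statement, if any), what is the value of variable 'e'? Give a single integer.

Answer: 52

Derivation:
Step 1: enter scope (depth=1)
Step 2: declare b=52 at depth 1
Step 3: declare e=(read b)=52 at depth 1
Step 4: enter scope (depth=2)
Step 5: declare a=(read b)=52 at depth 2
Step 6: exit scope (depth=1)
Visible at query point: b=52 e=52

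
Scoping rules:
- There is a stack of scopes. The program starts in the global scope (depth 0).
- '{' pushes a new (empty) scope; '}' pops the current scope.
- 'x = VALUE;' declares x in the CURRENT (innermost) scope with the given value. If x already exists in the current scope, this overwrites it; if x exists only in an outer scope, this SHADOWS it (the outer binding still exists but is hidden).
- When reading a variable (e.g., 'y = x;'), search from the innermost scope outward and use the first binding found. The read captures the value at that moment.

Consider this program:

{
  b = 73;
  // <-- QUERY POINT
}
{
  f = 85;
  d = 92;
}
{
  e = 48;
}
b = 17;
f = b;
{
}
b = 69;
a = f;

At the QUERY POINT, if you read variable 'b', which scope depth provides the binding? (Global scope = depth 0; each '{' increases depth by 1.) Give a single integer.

Step 1: enter scope (depth=1)
Step 2: declare b=73 at depth 1
Visible at query point: b=73

Answer: 1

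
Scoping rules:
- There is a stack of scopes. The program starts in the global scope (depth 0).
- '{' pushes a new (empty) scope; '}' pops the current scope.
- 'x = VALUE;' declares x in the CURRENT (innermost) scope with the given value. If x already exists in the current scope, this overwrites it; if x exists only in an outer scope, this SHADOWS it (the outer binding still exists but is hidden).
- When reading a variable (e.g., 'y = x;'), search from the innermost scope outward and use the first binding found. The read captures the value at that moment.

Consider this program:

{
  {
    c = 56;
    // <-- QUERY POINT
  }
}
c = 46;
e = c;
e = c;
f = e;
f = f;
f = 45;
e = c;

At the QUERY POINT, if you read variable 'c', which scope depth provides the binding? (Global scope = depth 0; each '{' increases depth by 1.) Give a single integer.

Answer: 2

Derivation:
Step 1: enter scope (depth=1)
Step 2: enter scope (depth=2)
Step 3: declare c=56 at depth 2
Visible at query point: c=56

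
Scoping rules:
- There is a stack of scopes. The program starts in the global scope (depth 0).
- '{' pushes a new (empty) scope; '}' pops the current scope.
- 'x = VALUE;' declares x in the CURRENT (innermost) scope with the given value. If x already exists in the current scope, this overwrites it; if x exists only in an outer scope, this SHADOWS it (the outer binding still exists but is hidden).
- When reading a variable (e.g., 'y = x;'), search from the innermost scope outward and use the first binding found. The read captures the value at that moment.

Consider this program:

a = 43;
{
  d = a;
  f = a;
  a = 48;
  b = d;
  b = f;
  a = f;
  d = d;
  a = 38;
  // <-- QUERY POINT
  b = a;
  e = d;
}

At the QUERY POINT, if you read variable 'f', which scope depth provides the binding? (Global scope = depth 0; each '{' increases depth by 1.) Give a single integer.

Answer: 1

Derivation:
Step 1: declare a=43 at depth 0
Step 2: enter scope (depth=1)
Step 3: declare d=(read a)=43 at depth 1
Step 4: declare f=(read a)=43 at depth 1
Step 5: declare a=48 at depth 1
Step 6: declare b=(read d)=43 at depth 1
Step 7: declare b=(read f)=43 at depth 1
Step 8: declare a=(read f)=43 at depth 1
Step 9: declare d=(read d)=43 at depth 1
Step 10: declare a=38 at depth 1
Visible at query point: a=38 b=43 d=43 f=43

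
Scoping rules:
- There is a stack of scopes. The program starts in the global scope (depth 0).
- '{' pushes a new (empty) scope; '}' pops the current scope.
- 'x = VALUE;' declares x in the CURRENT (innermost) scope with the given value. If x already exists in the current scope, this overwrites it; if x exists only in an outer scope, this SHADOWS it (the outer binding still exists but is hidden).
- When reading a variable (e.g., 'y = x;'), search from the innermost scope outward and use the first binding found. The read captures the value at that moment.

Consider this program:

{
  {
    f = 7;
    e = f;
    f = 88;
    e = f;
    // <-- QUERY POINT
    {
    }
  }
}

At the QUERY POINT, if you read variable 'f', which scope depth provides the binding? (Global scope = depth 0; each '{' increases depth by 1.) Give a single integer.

Answer: 2

Derivation:
Step 1: enter scope (depth=1)
Step 2: enter scope (depth=2)
Step 3: declare f=7 at depth 2
Step 4: declare e=(read f)=7 at depth 2
Step 5: declare f=88 at depth 2
Step 6: declare e=(read f)=88 at depth 2
Visible at query point: e=88 f=88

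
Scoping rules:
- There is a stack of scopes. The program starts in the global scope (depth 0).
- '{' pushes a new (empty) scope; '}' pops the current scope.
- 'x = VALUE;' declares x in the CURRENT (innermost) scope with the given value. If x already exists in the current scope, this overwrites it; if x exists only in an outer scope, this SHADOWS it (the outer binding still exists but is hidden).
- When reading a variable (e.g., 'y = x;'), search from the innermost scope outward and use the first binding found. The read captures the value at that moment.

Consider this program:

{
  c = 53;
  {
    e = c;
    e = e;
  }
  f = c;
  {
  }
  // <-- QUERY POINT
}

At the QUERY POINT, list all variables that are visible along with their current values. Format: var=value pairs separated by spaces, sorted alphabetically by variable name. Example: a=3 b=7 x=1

Answer: c=53 f=53

Derivation:
Step 1: enter scope (depth=1)
Step 2: declare c=53 at depth 1
Step 3: enter scope (depth=2)
Step 4: declare e=(read c)=53 at depth 2
Step 5: declare e=(read e)=53 at depth 2
Step 6: exit scope (depth=1)
Step 7: declare f=(read c)=53 at depth 1
Step 8: enter scope (depth=2)
Step 9: exit scope (depth=1)
Visible at query point: c=53 f=53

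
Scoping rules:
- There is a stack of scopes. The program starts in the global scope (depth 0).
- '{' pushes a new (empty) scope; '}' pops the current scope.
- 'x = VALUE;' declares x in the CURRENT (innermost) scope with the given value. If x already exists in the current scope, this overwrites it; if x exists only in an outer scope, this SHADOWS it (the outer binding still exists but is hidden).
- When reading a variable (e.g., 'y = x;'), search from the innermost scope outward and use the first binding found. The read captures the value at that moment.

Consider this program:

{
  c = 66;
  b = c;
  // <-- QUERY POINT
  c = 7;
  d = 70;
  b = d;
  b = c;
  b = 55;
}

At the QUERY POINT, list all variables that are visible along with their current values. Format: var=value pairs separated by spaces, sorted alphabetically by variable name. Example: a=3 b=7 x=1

Answer: b=66 c=66

Derivation:
Step 1: enter scope (depth=1)
Step 2: declare c=66 at depth 1
Step 3: declare b=(read c)=66 at depth 1
Visible at query point: b=66 c=66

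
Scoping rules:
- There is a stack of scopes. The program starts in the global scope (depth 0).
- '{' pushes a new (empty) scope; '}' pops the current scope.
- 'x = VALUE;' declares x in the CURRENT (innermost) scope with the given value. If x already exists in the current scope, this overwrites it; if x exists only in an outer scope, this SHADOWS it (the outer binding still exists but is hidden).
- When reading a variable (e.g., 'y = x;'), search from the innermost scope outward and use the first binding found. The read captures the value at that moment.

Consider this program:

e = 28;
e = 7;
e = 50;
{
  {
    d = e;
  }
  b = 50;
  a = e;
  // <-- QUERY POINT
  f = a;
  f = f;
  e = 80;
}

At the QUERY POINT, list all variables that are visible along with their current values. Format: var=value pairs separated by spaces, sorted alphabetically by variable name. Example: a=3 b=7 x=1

Step 1: declare e=28 at depth 0
Step 2: declare e=7 at depth 0
Step 3: declare e=50 at depth 0
Step 4: enter scope (depth=1)
Step 5: enter scope (depth=2)
Step 6: declare d=(read e)=50 at depth 2
Step 7: exit scope (depth=1)
Step 8: declare b=50 at depth 1
Step 9: declare a=(read e)=50 at depth 1
Visible at query point: a=50 b=50 e=50

Answer: a=50 b=50 e=50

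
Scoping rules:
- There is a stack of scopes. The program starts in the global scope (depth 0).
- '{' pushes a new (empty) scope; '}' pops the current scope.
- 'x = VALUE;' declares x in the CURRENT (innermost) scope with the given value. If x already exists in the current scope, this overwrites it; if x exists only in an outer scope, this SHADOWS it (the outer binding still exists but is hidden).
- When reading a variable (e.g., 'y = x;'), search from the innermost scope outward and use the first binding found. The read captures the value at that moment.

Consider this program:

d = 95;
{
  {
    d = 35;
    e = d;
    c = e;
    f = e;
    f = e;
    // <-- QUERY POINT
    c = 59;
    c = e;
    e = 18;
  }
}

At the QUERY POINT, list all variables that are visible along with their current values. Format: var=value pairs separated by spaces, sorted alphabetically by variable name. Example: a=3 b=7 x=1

Step 1: declare d=95 at depth 0
Step 2: enter scope (depth=1)
Step 3: enter scope (depth=2)
Step 4: declare d=35 at depth 2
Step 5: declare e=(read d)=35 at depth 2
Step 6: declare c=(read e)=35 at depth 2
Step 7: declare f=(read e)=35 at depth 2
Step 8: declare f=(read e)=35 at depth 2
Visible at query point: c=35 d=35 e=35 f=35

Answer: c=35 d=35 e=35 f=35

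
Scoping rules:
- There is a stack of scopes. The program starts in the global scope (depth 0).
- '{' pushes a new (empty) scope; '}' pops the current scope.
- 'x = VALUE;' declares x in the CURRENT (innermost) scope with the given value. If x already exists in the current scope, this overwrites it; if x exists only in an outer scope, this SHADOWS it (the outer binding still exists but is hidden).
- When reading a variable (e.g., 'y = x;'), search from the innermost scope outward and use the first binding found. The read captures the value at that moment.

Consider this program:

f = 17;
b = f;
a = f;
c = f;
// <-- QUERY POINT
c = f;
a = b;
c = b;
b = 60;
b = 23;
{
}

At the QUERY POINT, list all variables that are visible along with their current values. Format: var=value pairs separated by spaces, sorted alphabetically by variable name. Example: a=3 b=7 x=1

Answer: a=17 b=17 c=17 f=17

Derivation:
Step 1: declare f=17 at depth 0
Step 2: declare b=(read f)=17 at depth 0
Step 3: declare a=(read f)=17 at depth 0
Step 4: declare c=(read f)=17 at depth 0
Visible at query point: a=17 b=17 c=17 f=17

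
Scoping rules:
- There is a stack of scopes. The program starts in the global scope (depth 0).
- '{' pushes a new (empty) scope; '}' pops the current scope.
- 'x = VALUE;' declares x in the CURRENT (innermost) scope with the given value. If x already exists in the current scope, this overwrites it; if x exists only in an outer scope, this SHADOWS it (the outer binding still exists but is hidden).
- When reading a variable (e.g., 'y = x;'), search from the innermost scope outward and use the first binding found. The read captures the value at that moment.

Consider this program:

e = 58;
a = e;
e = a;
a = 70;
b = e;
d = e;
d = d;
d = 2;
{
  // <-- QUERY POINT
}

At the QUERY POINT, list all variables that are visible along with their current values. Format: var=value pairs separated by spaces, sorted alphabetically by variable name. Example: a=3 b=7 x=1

Answer: a=70 b=58 d=2 e=58

Derivation:
Step 1: declare e=58 at depth 0
Step 2: declare a=(read e)=58 at depth 0
Step 3: declare e=(read a)=58 at depth 0
Step 4: declare a=70 at depth 0
Step 5: declare b=(read e)=58 at depth 0
Step 6: declare d=(read e)=58 at depth 0
Step 7: declare d=(read d)=58 at depth 0
Step 8: declare d=2 at depth 0
Step 9: enter scope (depth=1)
Visible at query point: a=70 b=58 d=2 e=58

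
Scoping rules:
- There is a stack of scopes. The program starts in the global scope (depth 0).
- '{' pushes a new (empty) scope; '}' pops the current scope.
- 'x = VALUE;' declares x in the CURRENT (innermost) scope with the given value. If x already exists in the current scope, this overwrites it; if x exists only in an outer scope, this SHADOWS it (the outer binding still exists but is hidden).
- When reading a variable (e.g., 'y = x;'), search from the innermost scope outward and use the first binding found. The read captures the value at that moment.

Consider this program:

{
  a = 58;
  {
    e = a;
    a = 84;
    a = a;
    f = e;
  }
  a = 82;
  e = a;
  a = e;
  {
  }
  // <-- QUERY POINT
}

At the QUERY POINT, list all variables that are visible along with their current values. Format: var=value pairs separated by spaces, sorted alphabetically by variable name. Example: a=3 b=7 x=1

Step 1: enter scope (depth=1)
Step 2: declare a=58 at depth 1
Step 3: enter scope (depth=2)
Step 4: declare e=(read a)=58 at depth 2
Step 5: declare a=84 at depth 2
Step 6: declare a=(read a)=84 at depth 2
Step 7: declare f=(read e)=58 at depth 2
Step 8: exit scope (depth=1)
Step 9: declare a=82 at depth 1
Step 10: declare e=(read a)=82 at depth 1
Step 11: declare a=(read e)=82 at depth 1
Step 12: enter scope (depth=2)
Step 13: exit scope (depth=1)
Visible at query point: a=82 e=82

Answer: a=82 e=82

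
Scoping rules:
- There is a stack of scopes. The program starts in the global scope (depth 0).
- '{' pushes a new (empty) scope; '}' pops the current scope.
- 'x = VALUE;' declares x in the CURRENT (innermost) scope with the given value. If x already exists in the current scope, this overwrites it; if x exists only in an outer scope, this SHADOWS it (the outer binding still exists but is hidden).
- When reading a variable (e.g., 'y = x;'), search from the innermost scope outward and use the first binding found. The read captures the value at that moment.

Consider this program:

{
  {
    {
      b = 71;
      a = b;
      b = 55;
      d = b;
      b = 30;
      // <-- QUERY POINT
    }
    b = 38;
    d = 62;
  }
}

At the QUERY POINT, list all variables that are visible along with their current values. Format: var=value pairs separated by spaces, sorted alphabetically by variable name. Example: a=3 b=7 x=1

Step 1: enter scope (depth=1)
Step 2: enter scope (depth=2)
Step 3: enter scope (depth=3)
Step 4: declare b=71 at depth 3
Step 5: declare a=(read b)=71 at depth 3
Step 6: declare b=55 at depth 3
Step 7: declare d=(read b)=55 at depth 3
Step 8: declare b=30 at depth 3
Visible at query point: a=71 b=30 d=55

Answer: a=71 b=30 d=55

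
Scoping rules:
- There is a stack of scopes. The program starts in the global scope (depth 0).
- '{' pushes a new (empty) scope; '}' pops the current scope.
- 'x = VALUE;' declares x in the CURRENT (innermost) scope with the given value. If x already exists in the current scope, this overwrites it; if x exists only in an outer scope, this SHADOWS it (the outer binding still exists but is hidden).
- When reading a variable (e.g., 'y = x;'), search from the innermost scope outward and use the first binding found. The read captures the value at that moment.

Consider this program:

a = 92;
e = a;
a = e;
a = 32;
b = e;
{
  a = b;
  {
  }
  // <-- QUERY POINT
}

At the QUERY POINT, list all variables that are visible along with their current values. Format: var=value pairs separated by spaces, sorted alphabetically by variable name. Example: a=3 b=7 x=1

Answer: a=92 b=92 e=92

Derivation:
Step 1: declare a=92 at depth 0
Step 2: declare e=(read a)=92 at depth 0
Step 3: declare a=(read e)=92 at depth 0
Step 4: declare a=32 at depth 0
Step 5: declare b=(read e)=92 at depth 0
Step 6: enter scope (depth=1)
Step 7: declare a=(read b)=92 at depth 1
Step 8: enter scope (depth=2)
Step 9: exit scope (depth=1)
Visible at query point: a=92 b=92 e=92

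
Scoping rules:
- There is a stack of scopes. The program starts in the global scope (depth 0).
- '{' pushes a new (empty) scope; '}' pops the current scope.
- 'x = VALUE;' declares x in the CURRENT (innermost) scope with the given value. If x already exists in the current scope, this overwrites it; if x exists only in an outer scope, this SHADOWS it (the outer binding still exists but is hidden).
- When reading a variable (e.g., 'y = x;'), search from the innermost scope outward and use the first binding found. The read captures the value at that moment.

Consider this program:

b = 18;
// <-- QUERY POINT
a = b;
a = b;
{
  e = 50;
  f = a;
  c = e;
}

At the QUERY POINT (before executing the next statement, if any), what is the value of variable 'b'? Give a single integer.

Step 1: declare b=18 at depth 0
Visible at query point: b=18

Answer: 18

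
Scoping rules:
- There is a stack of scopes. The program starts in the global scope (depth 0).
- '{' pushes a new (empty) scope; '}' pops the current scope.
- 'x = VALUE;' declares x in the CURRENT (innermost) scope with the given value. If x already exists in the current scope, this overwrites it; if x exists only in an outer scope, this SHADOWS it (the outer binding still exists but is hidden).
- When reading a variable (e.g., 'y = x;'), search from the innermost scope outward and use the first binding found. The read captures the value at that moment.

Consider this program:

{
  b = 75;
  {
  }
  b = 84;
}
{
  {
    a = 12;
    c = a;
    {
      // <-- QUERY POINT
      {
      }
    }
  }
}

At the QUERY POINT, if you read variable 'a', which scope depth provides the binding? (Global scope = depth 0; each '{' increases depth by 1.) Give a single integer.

Answer: 2

Derivation:
Step 1: enter scope (depth=1)
Step 2: declare b=75 at depth 1
Step 3: enter scope (depth=2)
Step 4: exit scope (depth=1)
Step 5: declare b=84 at depth 1
Step 6: exit scope (depth=0)
Step 7: enter scope (depth=1)
Step 8: enter scope (depth=2)
Step 9: declare a=12 at depth 2
Step 10: declare c=(read a)=12 at depth 2
Step 11: enter scope (depth=3)
Visible at query point: a=12 c=12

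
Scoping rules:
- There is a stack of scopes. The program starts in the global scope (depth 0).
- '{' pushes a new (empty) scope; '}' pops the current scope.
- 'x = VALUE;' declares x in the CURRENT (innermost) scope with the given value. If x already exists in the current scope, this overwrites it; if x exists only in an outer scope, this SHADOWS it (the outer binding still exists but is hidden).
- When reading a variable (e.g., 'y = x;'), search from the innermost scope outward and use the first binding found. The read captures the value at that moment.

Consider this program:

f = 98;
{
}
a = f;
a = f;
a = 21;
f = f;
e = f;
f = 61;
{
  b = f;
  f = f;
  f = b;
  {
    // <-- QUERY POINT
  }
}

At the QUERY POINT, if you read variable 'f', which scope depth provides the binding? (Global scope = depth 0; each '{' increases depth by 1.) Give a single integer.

Step 1: declare f=98 at depth 0
Step 2: enter scope (depth=1)
Step 3: exit scope (depth=0)
Step 4: declare a=(read f)=98 at depth 0
Step 5: declare a=(read f)=98 at depth 0
Step 6: declare a=21 at depth 0
Step 7: declare f=(read f)=98 at depth 0
Step 8: declare e=(read f)=98 at depth 0
Step 9: declare f=61 at depth 0
Step 10: enter scope (depth=1)
Step 11: declare b=(read f)=61 at depth 1
Step 12: declare f=(read f)=61 at depth 1
Step 13: declare f=(read b)=61 at depth 1
Step 14: enter scope (depth=2)
Visible at query point: a=21 b=61 e=98 f=61

Answer: 1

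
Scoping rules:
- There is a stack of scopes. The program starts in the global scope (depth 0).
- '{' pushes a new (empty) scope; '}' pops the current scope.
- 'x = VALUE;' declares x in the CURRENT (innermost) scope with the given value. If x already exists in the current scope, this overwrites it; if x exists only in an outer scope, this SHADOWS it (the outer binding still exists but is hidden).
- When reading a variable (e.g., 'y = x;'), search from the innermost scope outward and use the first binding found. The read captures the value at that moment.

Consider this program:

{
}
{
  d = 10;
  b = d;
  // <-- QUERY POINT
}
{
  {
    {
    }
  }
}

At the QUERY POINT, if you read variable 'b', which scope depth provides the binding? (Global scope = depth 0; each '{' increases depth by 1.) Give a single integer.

Step 1: enter scope (depth=1)
Step 2: exit scope (depth=0)
Step 3: enter scope (depth=1)
Step 4: declare d=10 at depth 1
Step 5: declare b=(read d)=10 at depth 1
Visible at query point: b=10 d=10

Answer: 1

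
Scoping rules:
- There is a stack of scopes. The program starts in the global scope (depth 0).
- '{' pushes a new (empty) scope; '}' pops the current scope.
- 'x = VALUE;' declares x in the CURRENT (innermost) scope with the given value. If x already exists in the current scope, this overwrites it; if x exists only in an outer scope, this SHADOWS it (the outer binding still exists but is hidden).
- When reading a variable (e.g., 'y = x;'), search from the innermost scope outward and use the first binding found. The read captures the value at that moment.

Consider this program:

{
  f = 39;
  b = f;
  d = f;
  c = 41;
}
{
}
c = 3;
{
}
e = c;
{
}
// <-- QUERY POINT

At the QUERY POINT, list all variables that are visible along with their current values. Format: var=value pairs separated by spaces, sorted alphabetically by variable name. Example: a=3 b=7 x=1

Step 1: enter scope (depth=1)
Step 2: declare f=39 at depth 1
Step 3: declare b=(read f)=39 at depth 1
Step 4: declare d=(read f)=39 at depth 1
Step 5: declare c=41 at depth 1
Step 6: exit scope (depth=0)
Step 7: enter scope (depth=1)
Step 8: exit scope (depth=0)
Step 9: declare c=3 at depth 0
Step 10: enter scope (depth=1)
Step 11: exit scope (depth=0)
Step 12: declare e=(read c)=3 at depth 0
Step 13: enter scope (depth=1)
Step 14: exit scope (depth=0)
Visible at query point: c=3 e=3

Answer: c=3 e=3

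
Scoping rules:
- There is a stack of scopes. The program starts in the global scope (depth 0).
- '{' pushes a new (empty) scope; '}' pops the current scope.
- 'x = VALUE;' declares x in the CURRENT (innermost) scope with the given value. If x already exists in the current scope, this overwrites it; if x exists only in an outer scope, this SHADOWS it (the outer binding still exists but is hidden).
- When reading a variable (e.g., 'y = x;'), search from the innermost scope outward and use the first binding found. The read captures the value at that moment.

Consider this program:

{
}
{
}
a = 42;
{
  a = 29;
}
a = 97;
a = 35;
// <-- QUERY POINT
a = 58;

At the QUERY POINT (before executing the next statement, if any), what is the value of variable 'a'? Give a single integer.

Answer: 35

Derivation:
Step 1: enter scope (depth=1)
Step 2: exit scope (depth=0)
Step 3: enter scope (depth=1)
Step 4: exit scope (depth=0)
Step 5: declare a=42 at depth 0
Step 6: enter scope (depth=1)
Step 7: declare a=29 at depth 1
Step 8: exit scope (depth=0)
Step 9: declare a=97 at depth 0
Step 10: declare a=35 at depth 0
Visible at query point: a=35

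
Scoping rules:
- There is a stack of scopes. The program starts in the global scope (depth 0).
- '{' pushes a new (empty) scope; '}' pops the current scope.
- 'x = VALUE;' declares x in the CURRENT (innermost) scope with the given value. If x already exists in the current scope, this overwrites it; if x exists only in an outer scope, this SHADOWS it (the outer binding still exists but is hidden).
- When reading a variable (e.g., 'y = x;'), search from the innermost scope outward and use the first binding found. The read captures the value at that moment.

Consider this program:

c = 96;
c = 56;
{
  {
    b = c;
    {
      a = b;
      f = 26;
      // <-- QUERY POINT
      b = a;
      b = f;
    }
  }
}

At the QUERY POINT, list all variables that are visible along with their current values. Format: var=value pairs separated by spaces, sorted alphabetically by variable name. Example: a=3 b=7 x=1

Step 1: declare c=96 at depth 0
Step 2: declare c=56 at depth 0
Step 3: enter scope (depth=1)
Step 4: enter scope (depth=2)
Step 5: declare b=(read c)=56 at depth 2
Step 6: enter scope (depth=3)
Step 7: declare a=(read b)=56 at depth 3
Step 8: declare f=26 at depth 3
Visible at query point: a=56 b=56 c=56 f=26

Answer: a=56 b=56 c=56 f=26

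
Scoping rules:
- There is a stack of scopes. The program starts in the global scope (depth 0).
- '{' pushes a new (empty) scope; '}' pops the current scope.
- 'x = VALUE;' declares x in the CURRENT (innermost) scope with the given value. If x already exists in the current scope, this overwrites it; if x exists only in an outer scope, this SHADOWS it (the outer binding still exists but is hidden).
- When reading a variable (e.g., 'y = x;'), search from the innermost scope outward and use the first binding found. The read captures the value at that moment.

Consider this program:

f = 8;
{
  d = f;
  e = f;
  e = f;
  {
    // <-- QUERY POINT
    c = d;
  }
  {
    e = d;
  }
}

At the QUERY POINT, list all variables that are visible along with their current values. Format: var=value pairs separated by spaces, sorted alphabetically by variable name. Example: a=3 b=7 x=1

Answer: d=8 e=8 f=8

Derivation:
Step 1: declare f=8 at depth 0
Step 2: enter scope (depth=1)
Step 3: declare d=(read f)=8 at depth 1
Step 4: declare e=(read f)=8 at depth 1
Step 5: declare e=(read f)=8 at depth 1
Step 6: enter scope (depth=2)
Visible at query point: d=8 e=8 f=8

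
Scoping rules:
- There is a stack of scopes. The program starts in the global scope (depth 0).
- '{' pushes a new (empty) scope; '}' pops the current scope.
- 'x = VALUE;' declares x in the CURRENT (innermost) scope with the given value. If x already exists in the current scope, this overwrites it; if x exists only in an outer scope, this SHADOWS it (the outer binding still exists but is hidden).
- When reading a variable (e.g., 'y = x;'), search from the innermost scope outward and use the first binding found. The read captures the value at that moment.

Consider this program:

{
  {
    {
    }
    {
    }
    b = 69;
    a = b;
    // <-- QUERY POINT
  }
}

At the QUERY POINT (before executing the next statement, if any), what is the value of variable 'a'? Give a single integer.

Step 1: enter scope (depth=1)
Step 2: enter scope (depth=2)
Step 3: enter scope (depth=3)
Step 4: exit scope (depth=2)
Step 5: enter scope (depth=3)
Step 6: exit scope (depth=2)
Step 7: declare b=69 at depth 2
Step 8: declare a=(read b)=69 at depth 2
Visible at query point: a=69 b=69

Answer: 69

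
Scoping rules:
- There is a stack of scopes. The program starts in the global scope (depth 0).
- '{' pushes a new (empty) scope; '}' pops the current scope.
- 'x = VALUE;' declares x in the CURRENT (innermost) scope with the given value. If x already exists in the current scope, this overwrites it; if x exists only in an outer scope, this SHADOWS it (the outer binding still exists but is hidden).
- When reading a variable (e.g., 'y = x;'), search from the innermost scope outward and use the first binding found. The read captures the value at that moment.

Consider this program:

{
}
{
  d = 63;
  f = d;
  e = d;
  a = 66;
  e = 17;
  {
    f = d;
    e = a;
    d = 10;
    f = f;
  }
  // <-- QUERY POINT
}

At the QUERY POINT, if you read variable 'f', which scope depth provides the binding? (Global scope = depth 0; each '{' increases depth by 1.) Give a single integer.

Answer: 1

Derivation:
Step 1: enter scope (depth=1)
Step 2: exit scope (depth=0)
Step 3: enter scope (depth=1)
Step 4: declare d=63 at depth 1
Step 5: declare f=(read d)=63 at depth 1
Step 6: declare e=(read d)=63 at depth 1
Step 7: declare a=66 at depth 1
Step 8: declare e=17 at depth 1
Step 9: enter scope (depth=2)
Step 10: declare f=(read d)=63 at depth 2
Step 11: declare e=(read a)=66 at depth 2
Step 12: declare d=10 at depth 2
Step 13: declare f=(read f)=63 at depth 2
Step 14: exit scope (depth=1)
Visible at query point: a=66 d=63 e=17 f=63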